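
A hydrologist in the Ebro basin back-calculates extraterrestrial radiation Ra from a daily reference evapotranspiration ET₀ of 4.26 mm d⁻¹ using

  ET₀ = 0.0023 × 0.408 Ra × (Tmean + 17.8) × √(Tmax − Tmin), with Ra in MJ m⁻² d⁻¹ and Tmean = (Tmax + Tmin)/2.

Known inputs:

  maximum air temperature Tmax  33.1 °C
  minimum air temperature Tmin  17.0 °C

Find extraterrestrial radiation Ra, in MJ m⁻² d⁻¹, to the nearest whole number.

Tmean = (33.1+17.0)/2 = 25.05 °C; ΔT = 16.1
Ra = ET₀ / [0.0023 × 0.408 × (Tmean+17.8) × √ΔT]
   = 4.26 / (0.0023 × 0.408 × 42.85 × 4.0125) = 26.403 MJ m⁻² d⁻¹

26 MJ m⁻² d⁻¹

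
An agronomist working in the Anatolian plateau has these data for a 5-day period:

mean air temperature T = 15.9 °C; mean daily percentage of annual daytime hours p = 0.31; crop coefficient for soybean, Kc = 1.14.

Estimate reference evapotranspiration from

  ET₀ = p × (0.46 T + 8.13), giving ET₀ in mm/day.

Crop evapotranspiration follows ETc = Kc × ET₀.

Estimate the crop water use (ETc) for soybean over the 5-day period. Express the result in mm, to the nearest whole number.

ET₀ = 0.31 × (0.46 × 15.9 + 8.13) = 0.31 × 15.444 = 4.7876 mm/d
ETc = Kc × ET₀ = 1.14 × 4.7876 = 5.4579 mm/d
Over 5 days: 5.4579 × 5 = 27.290 mm

27 mm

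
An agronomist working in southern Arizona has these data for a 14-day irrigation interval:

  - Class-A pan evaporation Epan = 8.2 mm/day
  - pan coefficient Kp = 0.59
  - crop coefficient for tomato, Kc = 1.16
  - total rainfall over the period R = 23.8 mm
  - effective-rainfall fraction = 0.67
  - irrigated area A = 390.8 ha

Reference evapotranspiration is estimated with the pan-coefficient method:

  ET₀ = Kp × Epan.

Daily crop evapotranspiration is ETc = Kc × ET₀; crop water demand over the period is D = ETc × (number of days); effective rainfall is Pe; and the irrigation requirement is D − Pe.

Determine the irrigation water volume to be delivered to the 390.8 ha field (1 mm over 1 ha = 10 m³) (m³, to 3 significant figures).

ET₀ = 0.59 × 8.2 = 4.8380 mm/d
ETc = Kc × ET₀ = 1.16 × 4.8380 = 5.6121 mm/d
Crop demand D = ETc × 14 d = 5.6121 × 14 = 78.569 mm
Pe = 0.67 × 23.8 = 15.946 mm
D − Pe = 78.569 − 15.946 = 62.623 mm
Volume = 62.623 mm × 390.8 ha × 10 = 244730.7 m³

245000 m³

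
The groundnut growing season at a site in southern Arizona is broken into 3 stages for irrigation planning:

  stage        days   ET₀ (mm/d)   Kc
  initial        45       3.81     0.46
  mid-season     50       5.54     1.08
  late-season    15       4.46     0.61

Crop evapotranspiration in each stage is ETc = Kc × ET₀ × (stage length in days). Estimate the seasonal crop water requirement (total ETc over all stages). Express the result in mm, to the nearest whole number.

initial: 0.46 × 3.81 × 45 = 78.87 mm
mid-season: 1.08 × 5.54 × 50 = 299.16 mm
late-season: 0.61 × 4.46 × 15 = 40.81 mm
Seasonal total = 418.84 mm

419 mm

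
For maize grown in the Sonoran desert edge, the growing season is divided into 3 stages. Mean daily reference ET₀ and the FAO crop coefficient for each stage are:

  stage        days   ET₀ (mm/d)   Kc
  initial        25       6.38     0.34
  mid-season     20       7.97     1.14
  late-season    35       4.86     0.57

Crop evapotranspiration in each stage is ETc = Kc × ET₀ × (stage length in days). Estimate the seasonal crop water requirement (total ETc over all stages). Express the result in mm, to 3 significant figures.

333 mm

initial: 0.34 × 6.38 × 25 = 54.23 mm
mid-season: 1.14 × 7.97 × 20 = 181.72 mm
late-season: 0.57 × 4.86 × 35 = 96.96 mm
Seasonal total = 332.91 mm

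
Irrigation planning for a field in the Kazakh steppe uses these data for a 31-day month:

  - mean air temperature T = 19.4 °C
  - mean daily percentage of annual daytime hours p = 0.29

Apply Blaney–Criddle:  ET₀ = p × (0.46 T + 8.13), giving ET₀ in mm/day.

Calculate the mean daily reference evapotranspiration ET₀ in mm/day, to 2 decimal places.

4.95 mm/day

ET₀ = 0.29 × (0.46 × 19.4 + 8.13) = 0.29 × 17.054 = 4.9457 mm/d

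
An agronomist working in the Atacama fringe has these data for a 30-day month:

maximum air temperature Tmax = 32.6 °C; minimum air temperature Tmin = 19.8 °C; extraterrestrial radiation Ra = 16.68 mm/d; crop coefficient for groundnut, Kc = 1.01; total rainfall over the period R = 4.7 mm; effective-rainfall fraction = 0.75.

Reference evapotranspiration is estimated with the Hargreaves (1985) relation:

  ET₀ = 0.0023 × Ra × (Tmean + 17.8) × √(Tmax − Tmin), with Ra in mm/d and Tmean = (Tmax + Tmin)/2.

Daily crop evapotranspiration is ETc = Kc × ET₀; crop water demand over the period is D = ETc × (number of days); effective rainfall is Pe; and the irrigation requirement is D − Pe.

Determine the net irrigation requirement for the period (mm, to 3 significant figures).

179 mm

Tmean = (32.6 + 19.8)/2 = 26.20 °C
ET₀ = 0.0023 × 16.68 × (26.20 + 17.8) × √12.8 = 0.0023 × 16.68 × 44.00 × 3.5777 = 6.0392 mm/d
ETc = Kc × ET₀ = 1.01 × 6.0392 = 6.0996 mm/d
Crop demand D = ETc × 30 d = 6.0996 × 30 = 182.988 mm
Pe = 0.75 × 4.7 = 3.525 mm
D − Pe = 182.988 − 3.525 = 179.463 mm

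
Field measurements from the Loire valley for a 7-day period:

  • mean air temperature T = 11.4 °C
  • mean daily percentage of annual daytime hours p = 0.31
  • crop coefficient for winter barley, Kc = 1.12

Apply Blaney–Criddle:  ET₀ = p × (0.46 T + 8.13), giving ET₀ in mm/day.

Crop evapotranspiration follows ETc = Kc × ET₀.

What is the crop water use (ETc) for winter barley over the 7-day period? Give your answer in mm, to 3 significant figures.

ET₀ = 0.31 × (0.46 × 11.4 + 8.13) = 0.31 × 13.374 = 4.1459 mm/d
ETc = Kc × ET₀ = 1.12 × 4.1459 = 4.6434 mm/d
Over 7 days: 4.6434 × 7 = 32.504 mm

32.5 mm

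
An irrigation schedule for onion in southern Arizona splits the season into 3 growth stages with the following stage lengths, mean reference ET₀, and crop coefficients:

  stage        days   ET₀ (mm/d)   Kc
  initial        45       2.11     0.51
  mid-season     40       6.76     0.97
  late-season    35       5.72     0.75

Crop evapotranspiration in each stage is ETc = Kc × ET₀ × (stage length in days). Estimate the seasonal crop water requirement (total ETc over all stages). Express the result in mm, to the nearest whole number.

461 mm

initial: 0.51 × 2.11 × 45 = 48.42 mm
mid-season: 0.97 × 6.76 × 40 = 262.29 mm
late-season: 0.75 × 5.72 × 35 = 150.15 mm
Seasonal total = 460.86 mm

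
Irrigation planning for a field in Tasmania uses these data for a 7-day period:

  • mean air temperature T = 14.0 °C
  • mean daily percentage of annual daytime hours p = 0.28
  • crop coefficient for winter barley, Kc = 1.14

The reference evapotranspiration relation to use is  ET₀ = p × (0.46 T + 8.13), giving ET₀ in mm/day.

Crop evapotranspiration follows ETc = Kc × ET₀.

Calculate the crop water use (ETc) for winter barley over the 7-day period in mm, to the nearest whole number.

ET₀ = 0.28 × (0.46 × 14.0 + 8.13) = 0.28 × 14.570 = 4.0796 mm/d
ETc = Kc × ET₀ = 1.14 × 4.0796 = 4.6507 mm/d
Over 7 days: 4.6507 × 7 = 32.555 mm

33 mm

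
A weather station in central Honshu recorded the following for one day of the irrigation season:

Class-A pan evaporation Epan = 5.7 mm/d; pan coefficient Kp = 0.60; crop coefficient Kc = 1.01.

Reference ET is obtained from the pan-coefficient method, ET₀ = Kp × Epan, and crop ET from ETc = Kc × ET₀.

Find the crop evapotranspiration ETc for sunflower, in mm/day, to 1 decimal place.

3.5 mm/day

ET₀ = 0.60 × 5.7 = 3.4200 mm/d
ETc = Kc × ET₀ = 1.01 × 3.4200 = 3.4542 mm/d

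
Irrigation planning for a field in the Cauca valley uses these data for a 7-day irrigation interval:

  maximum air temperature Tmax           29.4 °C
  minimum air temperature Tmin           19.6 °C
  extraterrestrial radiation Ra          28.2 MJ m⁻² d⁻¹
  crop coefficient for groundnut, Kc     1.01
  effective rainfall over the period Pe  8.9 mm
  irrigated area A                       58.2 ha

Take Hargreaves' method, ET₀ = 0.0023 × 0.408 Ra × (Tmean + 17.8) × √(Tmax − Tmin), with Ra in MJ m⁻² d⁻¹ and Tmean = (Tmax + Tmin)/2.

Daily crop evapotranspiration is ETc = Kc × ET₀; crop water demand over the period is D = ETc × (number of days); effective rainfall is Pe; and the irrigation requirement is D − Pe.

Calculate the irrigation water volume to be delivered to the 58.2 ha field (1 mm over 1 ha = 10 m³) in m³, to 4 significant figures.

9239 m³

Tmean = (29.4 + 19.6)/2 = 24.50 °C
0.408 Ra = 0.408 × 28.2 = 11.5056 mm/d equivalent
ET₀ = 0.0023 × 11.5056 × (24.50 + 17.8) × √9.8 = 0.0023 × 11.5056 × 42.30 × 3.1305 = 3.5042 mm/d
ETc = Kc × ET₀ = 1.01 × 3.5042 = 3.5392 mm/d
Crop demand D = ETc × 7 d = 3.5392 × 7 = 24.774 mm
D − Pe = 24.774 − 8.9 = 15.874 mm
Volume = 15.874 mm × 58.2 ha × 10 = 9238.7 m³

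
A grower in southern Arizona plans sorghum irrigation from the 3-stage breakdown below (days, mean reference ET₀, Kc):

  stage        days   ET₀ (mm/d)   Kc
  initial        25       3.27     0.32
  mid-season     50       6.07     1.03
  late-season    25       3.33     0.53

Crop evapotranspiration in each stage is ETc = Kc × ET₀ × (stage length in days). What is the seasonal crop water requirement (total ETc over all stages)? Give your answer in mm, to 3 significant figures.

383 mm

initial: 0.32 × 3.27 × 25 = 26.16 mm
mid-season: 1.03 × 6.07 × 50 = 312.61 mm
late-season: 0.53 × 3.33 × 25 = 44.12 mm
Seasonal total = 382.89 mm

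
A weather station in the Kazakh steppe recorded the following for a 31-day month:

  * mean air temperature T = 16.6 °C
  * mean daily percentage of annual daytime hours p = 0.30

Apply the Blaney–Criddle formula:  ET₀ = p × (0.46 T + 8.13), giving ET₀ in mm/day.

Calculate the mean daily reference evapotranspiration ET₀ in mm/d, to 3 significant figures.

ET₀ = 0.30 × (0.46 × 16.6 + 8.13) = 0.30 × 15.766 = 4.7298 mm/d

4.73 mm/d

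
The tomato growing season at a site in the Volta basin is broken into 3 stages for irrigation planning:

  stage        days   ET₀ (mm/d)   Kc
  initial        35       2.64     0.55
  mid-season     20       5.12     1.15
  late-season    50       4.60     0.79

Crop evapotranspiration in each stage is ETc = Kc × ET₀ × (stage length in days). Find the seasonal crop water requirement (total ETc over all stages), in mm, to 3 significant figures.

initial: 0.55 × 2.64 × 35 = 50.82 mm
mid-season: 1.15 × 5.12 × 20 = 117.76 mm
late-season: 0.79 × 4.60 × 50 = 181.70 mm
Seasonal total = 350.28 mm

350 mm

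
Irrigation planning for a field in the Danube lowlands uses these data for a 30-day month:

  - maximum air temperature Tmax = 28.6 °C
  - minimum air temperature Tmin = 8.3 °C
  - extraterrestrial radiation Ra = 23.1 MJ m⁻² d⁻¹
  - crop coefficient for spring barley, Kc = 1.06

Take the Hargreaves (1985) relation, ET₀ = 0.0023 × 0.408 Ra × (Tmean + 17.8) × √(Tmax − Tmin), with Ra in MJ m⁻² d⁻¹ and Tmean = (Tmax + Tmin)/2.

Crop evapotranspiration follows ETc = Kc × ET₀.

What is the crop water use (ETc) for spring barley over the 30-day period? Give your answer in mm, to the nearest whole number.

Tmean = (28.6 + 8.3)/2 = 18.45 °C
0.408 Ra = 0.408 × 23.1 = 9.4248 mm/d equivalent
ET₀ = 0.0023 × 9.4248 × (18.45 + 17.8) × √20.3 = 0.0023 × 9.4248 × 36.25 × 4.5056 = 3.5405 mm/d
ETc = Kc × ET₀ = 1.06 × 3.5405 = 3.7529 mm/d
Over 30 days: 3.7529 × 30 = 112.587 mm

113 mm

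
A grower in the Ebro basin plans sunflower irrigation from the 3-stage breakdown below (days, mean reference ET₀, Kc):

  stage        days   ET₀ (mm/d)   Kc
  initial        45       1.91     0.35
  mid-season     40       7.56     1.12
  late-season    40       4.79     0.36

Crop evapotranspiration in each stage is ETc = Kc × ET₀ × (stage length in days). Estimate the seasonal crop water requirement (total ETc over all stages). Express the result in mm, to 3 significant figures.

initial: 0.35 × 1.91 × 45 = 30.08 mm
mid-season: 1.12 × 7.56 × 40 = 338.69 mm
late-season: 0.36 × 4.79 × 40 = 68.98 mm
Seasonal total = 437.75 mm

438 mm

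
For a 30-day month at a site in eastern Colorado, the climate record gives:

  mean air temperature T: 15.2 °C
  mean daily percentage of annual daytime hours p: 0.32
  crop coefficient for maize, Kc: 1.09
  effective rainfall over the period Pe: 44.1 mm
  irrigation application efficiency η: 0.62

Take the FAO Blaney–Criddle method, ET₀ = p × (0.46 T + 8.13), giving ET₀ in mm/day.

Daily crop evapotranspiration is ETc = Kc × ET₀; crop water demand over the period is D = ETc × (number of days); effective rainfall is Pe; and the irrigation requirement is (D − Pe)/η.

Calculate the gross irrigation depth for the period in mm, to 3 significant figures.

184 mm

ET₀ = 0.32 × (0.46 × 15.2 + 8.13) = 0.32 × 15.122 = 4.8390 mm/d
ETc = Kc × ET₀ = 1.09 × 4.8390 = 5.2745 mm/d
Crop demand D = ETc × 30 d = 5.2745 × 30 = 158.235 mm
D − Pe = 158.235 − 44.1 = 114.135 mm
Gross irrigation = 114.135 / 0.62 = 184.089 mm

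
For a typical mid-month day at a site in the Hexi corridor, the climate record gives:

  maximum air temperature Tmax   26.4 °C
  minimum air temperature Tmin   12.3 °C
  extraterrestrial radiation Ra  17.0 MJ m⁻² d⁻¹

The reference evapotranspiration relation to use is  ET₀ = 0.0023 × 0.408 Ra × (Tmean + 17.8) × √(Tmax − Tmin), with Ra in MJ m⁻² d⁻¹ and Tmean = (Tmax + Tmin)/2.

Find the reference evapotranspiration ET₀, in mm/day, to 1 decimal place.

Tmean = (26.4 + 12.3)/2 = 19.35 °C
0.408 Ra = 0.408 × 17.0 = 6.9360 mm/d equivalent
ET₀ = 0.0023 × 6.9360 × (19.35 + 17.8) × √14.1 = 0.0023 × 6.9360 × 37.15 × 3.7550 = 2.2254 mm/d

2.2 mm/day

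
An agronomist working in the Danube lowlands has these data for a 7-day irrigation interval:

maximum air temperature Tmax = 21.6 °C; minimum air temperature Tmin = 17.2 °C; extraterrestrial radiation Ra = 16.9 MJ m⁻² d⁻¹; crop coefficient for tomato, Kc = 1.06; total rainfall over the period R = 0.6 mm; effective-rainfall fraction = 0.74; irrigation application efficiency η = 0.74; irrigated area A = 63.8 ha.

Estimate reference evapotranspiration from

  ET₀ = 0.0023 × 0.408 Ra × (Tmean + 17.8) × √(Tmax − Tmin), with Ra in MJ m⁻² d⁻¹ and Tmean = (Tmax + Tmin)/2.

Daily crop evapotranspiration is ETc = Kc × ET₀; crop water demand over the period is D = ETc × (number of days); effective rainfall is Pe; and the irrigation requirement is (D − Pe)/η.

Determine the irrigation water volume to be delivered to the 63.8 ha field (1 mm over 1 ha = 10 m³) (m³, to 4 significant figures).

7534 m³

Tmean = (21.6 + 17.2)/2 = 19.40 °C
0.408 Ra = 0.408 × 16.9 = 6.8952 mm/d equivalent
ET₀ = 0.0023 × 6.8952 × (19.40 + 17.8) × √4.4 = 0.0023 × 6.8952 × 37.20 × 2.0976 = 1.2375 mm/d
ETc = Kc × ET₀ = 1.06 × 1.2375 = 1.3118 mm/d
Crop demand D = ETc × 7 d = 1.3118 × 7 = 9.183 mm
Pe = 0.74 × 0.6 = 0.444 mm
D − Pe = 9.183 − 0.444 = 8.739 mm
Gross irrigation = 8.739 / 0.74 = 11.809 mm
Volume = 11.809 mm × 63.8 ha × 10 = 7534.1 m³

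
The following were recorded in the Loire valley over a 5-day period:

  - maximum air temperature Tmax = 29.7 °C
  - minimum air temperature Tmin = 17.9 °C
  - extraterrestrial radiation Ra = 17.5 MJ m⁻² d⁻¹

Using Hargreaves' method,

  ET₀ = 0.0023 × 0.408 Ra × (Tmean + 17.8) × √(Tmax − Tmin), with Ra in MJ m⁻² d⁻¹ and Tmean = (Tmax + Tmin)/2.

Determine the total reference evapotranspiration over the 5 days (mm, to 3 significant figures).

Tmean = (29.7 + 17.9)/2 = 23.80 °C
0.408 Ra = 0.408 × 17.5 = 7.1400 mm/d equivalent
ET₀ = 0.0023 × 7.1400 × (23.80 + 17.8) × √11.8 = 0.0023 × 7.1400 × 41.60 × 3.4351 = 2.3467 mm/d
Over 5 days: 2.3467 × 5 = 11.734 mm

11.7 mm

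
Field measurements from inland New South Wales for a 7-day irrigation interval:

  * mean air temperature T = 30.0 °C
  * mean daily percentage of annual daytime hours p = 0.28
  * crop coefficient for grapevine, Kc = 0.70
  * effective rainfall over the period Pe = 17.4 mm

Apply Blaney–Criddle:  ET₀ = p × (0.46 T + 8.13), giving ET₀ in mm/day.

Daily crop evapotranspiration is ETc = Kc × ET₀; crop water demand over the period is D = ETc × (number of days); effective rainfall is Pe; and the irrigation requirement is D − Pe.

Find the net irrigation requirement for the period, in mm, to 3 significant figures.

ET₀ = 0.28 × (0.46 × 30.0 + 8.13) = 0.28 × 21.930 = 6.1404 mm/d
ETc = Kc × ET₀ = 0.70 × 6.1404 = 4.2983 mm/d
Crop demand D = ETc × 7 d = 4.2983 × 7 = 30.088 mm
D − Pe = 30.088 − 17.4 = 12.688 mm

12.7 mm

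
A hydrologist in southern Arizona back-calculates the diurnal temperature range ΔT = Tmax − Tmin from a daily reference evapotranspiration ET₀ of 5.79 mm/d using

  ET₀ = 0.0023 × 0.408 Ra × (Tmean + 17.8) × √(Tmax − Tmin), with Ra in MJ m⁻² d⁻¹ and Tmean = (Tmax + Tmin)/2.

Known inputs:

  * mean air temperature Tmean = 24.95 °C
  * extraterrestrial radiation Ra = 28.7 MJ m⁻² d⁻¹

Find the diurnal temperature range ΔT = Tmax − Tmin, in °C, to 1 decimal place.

√ΔT = ET₀ / [0.0023 × 0.408 × Ra × (Tmean+17.8)] = 5.79 / (0.0023 × 11.7096 × 42.75) = 5.0289
ΔT = 5.0289² = 25.290 °C

25.3 °C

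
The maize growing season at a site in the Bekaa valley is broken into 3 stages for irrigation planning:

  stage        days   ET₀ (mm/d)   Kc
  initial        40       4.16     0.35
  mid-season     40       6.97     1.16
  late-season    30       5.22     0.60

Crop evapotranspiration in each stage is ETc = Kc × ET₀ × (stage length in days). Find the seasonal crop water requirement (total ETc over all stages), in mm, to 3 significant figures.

initial: 0.35 × 4.16 × 40 = 58.24 mm
mid-season: 1.16 × 6.97 × 40 = 323.41 mm
late-season: 0.60 × 5.22 × 30 = 93.96 mm
Seasonal total = 475.61 mm

476 mm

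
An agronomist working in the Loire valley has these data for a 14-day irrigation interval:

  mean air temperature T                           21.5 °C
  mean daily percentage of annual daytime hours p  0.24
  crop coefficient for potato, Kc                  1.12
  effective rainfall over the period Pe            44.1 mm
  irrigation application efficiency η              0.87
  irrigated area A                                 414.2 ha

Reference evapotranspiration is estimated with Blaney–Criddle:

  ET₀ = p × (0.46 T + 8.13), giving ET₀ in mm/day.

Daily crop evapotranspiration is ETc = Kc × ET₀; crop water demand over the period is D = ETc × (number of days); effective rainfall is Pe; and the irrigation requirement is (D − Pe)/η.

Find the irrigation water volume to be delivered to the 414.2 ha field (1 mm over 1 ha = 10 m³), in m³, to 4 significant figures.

ET₀ = 0.24 × (0.46 × 21.5 + 8.13) = 0.24 × 18.020 = 4.3248 mm/d
ETc = Kc × ET₀ = 1.12 × 4.3248 = 4.8438 mm/d
Crop demand D = ETc × 14 d = 4.8438 × 14 = 67.813 mm
D − Pe = 67.813 − 44.1 = 23.713 mm
Gross irrigation = 23.713 / 0.87 = 27.256 mm
Volume = 27.256 mm × 414.2 ha × 10 = 112894.4 m³

112900 m³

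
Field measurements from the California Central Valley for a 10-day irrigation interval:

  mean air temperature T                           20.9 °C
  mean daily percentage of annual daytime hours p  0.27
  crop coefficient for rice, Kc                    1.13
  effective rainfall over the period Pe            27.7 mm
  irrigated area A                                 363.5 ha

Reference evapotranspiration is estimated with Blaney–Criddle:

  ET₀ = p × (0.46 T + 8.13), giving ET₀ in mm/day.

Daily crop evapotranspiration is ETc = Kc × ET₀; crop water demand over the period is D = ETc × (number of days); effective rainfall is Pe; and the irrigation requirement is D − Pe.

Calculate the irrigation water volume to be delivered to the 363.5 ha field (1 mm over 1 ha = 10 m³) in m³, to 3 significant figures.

ET₀ = 0.27 × (0.46 × 20.9 + 8.13) = 0.27 × 17.744 = 4.7909 mm/d
ETc = Kc × ET₀ = 1.13 × 4.7909 = 5.4137 mm/d
Crop demand D = ETc × 10 d = 5.4137 × 10 = 54.137 mm
D − Pe = 54.137 − 27.7 = 26.437 mm
Volume = 26.437 mm × 363.5 ha × 10 = 96098.5 m³

96100 m³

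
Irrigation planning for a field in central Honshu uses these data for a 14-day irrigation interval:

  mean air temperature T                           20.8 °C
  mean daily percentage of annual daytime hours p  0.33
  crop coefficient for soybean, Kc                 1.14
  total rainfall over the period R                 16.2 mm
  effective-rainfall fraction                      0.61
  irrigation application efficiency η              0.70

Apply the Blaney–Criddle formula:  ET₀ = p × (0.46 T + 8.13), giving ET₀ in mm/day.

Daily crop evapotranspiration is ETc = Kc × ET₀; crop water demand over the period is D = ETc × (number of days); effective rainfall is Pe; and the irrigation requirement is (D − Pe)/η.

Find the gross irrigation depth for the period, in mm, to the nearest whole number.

119 mm

ET₀ = 0.33 × (0.46 × 20.8 + 8.13) = 0.33 × 17.698 = 5.8403 mm/d
ETc = Kc × ET₀ = 1.14 × 5.8403 = 6.6579 mm/d
Crop demand D = ETc × 14 d = 6.6579 × 14 = 93.211 mm
Pe = 0.61 × 16.2 = 9.882 mm
D − Pe = 93.211 − 9.882 = 83.329 mm
Gross irrigation = 83.329 / 0.70 = 119.041 mm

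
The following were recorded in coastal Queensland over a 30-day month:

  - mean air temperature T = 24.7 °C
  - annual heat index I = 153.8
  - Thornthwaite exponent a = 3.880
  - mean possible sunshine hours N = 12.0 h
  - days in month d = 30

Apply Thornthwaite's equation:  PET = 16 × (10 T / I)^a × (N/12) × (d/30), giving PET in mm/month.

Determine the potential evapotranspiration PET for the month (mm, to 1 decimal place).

10T/I = 10 × 24.7 / 153.8 = 1.6060
(10T/I)^a = 1.6060^3.880 = 6.2848
Uncorrected PET = 16 × 6.2848 = 100.557 mm
Correction = (N/12)(d/30) = (12.0/12)(30/30) = 1.0000
PET = 100.557 × 1.0000 = 100.557 mm/month

100.6 mm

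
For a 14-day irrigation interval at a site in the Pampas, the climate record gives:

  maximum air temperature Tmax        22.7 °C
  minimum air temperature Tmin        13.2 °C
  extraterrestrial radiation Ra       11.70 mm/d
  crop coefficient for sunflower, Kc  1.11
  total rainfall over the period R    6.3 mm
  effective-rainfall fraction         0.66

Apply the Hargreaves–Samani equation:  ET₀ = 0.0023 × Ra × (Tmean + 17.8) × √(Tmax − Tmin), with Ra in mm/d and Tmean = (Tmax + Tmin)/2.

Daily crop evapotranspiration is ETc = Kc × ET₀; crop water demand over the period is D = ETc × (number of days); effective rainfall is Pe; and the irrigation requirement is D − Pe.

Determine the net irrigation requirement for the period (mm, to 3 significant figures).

Tmean = (22.7 + 13.2)/2 = 17.95 °C
ET₀ = 0.0023 × 11.70 × (17.95 + 17.8) × √9.5 = 0.0023 × 11.70 × 35.75 × 3.0822 = 2.9652 mm/d
ETc = Kc × ET₀ = 1.11 × 2.9652 = 3.2914 mm/d
Crop demand D = ETc × 14 d = 3.2914 × 14 = 46.080 mm
Pe = 0.66 × 6.3 = 4.158 mm
D − Pe = 46.080 − 4.158 = 41.922 mm

41.9 mm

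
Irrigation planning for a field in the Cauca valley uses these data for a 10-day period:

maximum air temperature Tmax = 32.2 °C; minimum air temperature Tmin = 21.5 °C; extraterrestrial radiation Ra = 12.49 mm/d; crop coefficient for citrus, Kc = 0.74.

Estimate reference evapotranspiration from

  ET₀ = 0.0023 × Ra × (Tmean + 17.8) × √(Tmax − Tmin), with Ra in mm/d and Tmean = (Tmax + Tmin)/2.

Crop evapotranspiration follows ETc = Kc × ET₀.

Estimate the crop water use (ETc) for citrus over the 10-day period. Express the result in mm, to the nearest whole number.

31 mm

Tmean = (32.2 + 21.5)/2 = 26.85 °C
ET₀ = 0.0023 × 12.49 × (26.85 + 17.8) × √10.7 = 0.0023 × 12.49 × 44.65 × 3.2711 = 4.1957 mm/d
ETc = Kc × ET₀ = 0.74 × 4.1957 = 3.1048 mm/d
Over 10 days: 3.1048 × 10 = 31.048 mm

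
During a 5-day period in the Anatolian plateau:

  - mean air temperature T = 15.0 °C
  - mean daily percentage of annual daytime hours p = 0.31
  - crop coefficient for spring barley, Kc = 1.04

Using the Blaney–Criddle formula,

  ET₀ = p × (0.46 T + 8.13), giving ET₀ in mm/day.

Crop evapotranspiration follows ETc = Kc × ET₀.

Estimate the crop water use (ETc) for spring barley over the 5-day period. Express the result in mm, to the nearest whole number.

24 mm

ET₀ = 0.31 × (0.46 × 15.0 + 8.13) = 0.31 × 15.030 = 4.6593 mm/d
ETc = Kc × ET₀ = 1.04 × 4.6593 = 4.8457 mm/d
Over 5 days: 4.8457 × 5 = 24.229 mm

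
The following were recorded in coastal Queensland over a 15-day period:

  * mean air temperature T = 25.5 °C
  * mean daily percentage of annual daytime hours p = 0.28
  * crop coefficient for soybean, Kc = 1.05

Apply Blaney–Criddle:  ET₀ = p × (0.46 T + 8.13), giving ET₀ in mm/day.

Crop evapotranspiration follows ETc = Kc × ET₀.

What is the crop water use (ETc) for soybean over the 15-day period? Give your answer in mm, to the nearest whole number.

88 mm

ET₀ = 0.28 × (0.46 × 25.5 + 8.13) = 0.28 × 19.860 = 5.5608 mm/d
ETc = Kc × ET₀ = 1.05 × 5.5608 = 5.8388 mm/d
Over 15 days: 5.8388 × 15 = 87.582 mm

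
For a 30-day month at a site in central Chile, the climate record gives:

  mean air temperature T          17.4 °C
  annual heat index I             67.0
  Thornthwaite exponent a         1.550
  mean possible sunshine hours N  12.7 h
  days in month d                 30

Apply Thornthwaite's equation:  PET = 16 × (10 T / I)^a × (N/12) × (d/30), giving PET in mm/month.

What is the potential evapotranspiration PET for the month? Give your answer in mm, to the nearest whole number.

74 mm

10T/I = 10 × 17.4 / 67.0 = 2.5970
(10T/I)^a = 2.5970^1.550 = 4.3897
Uncorrected PET = 16 × 4.3897 = 70.235 mm
Correction = (N/12)(d/30) = (12.7/12)(30/30) = 1.0583
PET = 70.235 × 1.0583 = 74.330 mm/month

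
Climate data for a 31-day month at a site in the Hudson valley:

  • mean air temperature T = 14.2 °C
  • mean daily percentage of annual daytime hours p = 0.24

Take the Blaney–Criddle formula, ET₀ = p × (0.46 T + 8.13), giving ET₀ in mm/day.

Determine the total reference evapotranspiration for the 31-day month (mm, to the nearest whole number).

109 mm

ET₀ = 0.24 × (0.46 × 14.2 + 8.13) = 0.24 × 14.662 = 3.5189 mm/d
Monthly total = 3.5189 × 31 = 109.086 mm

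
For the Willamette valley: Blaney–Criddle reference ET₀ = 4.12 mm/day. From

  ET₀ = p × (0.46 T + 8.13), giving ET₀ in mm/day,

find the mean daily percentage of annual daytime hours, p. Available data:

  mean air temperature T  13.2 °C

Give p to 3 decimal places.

0.290

p = ET₀ / (0.46 T + 8.13) = 4.12 / (0.46 × 13.2 + 8.13) = 4.12 / 14.202 = 0.2901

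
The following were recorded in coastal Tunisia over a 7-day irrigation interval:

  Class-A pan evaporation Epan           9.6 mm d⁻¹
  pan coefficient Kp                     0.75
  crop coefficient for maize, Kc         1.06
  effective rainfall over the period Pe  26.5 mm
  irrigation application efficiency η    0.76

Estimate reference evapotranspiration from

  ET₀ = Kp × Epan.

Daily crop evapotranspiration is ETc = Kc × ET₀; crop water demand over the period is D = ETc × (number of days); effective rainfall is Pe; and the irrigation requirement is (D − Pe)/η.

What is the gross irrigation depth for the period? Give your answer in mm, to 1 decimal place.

ET₀ = 0.75 × 9.6 = 7.2000 mm/d
ETc = Kc × ET₀ = 1.06 × 7.2000 = 7.6320 mm/d
Crop demand D = ETc × 7 d = 7.6320 × 7 = 53.424 mm
D − Pe = 53.424 − 26.5 = 26.924 mm
Gross irrigation = 26.924 / 0.76 = 35.426 mm

35.4 mm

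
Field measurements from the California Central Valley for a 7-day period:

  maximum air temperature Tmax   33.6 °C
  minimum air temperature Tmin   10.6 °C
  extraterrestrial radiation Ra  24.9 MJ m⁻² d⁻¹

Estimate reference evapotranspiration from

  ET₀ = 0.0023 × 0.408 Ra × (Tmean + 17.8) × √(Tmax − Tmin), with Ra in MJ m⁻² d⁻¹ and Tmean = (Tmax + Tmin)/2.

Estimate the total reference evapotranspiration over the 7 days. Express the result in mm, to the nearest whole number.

Tmean = (33.6 + 10.6)/2 = 22.10 °C
0.408 Ra = 0.408 × 24.9 = 10.1592 mm/d equivalent
ET₀ = 0.0023 × 10.1592 × (22.10 + 17.8) × √23.0 = 0.0023 × 10.1592 × 39.90 × 4.7958 = 4.4712 mm/d
Over 7 days: 4.4712 × 7 = 31.298 mm

31 mm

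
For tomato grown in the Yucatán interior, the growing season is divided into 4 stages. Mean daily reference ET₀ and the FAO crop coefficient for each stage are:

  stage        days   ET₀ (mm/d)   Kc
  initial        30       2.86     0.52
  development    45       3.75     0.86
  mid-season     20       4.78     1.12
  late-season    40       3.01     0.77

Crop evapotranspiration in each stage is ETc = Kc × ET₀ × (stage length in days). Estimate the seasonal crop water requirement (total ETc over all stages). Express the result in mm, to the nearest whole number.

initial: 0.52 × 2.86 × 30 = 44.62 mm
development: 0.86 × 3.75 × 45 = 145.13 mm
mid-season: 1.12 × 4.78 × 20 = 107.07 mm
late-season: 0.77 × 3.01 × 40 = 92.71 mm
Seasonal total = 389.53 mm

390 mm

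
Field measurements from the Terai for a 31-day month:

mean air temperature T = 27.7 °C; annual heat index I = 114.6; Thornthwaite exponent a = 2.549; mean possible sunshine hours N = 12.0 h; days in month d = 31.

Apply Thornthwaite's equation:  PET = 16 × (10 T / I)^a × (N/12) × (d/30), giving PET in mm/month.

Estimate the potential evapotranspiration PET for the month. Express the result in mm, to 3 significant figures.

10T/I = 10 × 27.7 / 114.6 = 2.4171
(10T/I)^a = 2.4171^2.549 = 9.4846
Uncorrected PET = 16 × 9.4846 = 151.754 mm
Correction = (N/12)(d/30) = (12.0/12)(31/30) = 1.0333
PET = 151.754 × 1.0333 = 156.807 mm/month

157 mm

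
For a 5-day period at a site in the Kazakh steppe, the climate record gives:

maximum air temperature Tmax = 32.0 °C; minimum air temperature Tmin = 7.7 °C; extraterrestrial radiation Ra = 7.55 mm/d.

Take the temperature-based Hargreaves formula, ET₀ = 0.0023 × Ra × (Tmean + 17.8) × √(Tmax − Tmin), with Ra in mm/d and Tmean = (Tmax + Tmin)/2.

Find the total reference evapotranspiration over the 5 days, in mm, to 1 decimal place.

16.1 mm

Tmean = (32.0 + 7.7)/2 = 19.85 °C
ET₀ = 0.0023 × 7.55 × (19.85 + 17.8) × √24.3 = 0.0023 × 7.55 × 37.65 × 4.9295 = 3.2229 mm/d
Over 5 days: 3.2229 × 5 = 16.115 mm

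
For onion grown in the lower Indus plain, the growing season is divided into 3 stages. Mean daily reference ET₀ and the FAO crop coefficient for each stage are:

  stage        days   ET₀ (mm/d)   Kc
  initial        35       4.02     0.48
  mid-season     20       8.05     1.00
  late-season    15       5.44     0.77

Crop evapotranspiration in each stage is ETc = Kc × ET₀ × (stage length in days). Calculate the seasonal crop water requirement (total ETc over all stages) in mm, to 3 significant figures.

initial: 0.48 × 4.02 × 35 = 67.54 mm
mid-season: 1.00 × 8.05 × 20 = 161.00 mm
late-season: 0.77 × 5.44 × 15 = 62.83 mm
Seasonal total = 291.37 mm

291 mm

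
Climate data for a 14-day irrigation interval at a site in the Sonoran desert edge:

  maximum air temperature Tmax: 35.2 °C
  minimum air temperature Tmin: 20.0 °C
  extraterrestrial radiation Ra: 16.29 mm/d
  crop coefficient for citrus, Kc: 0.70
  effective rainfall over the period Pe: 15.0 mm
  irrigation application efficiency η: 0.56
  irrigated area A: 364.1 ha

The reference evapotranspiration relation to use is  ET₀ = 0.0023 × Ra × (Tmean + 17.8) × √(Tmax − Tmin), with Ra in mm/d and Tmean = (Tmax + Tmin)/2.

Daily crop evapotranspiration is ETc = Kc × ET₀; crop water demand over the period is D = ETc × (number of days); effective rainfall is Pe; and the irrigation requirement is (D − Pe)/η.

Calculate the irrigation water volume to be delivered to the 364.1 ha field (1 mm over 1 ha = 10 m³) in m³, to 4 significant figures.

Tmean = (35.2 + 20.0)/2 = 27.60 °C
ET₀ = 0.0023 × 16.29 × (27.60 + 17.8) × √15.2 = 0.0023 × 16.29 × 45.40 × 3.8987 = 6.6317 mm/d
ETc = Kc × ET₀ = 0.70 × 6.6317 = 4.6422 mm/d
Crop demand D = ETc × 14 d = 4.6422 × 14 = 64.991 mm
D − Pe = 64.991 − 15.0 = 49.991 mm
Gross irrigation = 49.991 / 0.56 = 89.270 mm
Volume = 89.270 mm × 364.1 ha × 10 = 325032.1 m³

325000 m³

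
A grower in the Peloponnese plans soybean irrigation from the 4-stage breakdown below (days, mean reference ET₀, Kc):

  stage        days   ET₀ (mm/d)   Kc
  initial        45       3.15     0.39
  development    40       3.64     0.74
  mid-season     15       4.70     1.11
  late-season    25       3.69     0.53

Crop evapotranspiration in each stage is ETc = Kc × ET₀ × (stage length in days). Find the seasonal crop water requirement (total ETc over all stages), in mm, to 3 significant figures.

290 mm

initial: 0.39 × 3.15 × 45 = 55.28 mm
development: 0.74 × 3.64 × 40 = 107.74 mm
mid-season: 1.11 × 4.70 × 15 = 78.26 mm
late-season: 0.53 × 3.69 × 25 = 48.89 mm
Seasonal total = 290.17 mm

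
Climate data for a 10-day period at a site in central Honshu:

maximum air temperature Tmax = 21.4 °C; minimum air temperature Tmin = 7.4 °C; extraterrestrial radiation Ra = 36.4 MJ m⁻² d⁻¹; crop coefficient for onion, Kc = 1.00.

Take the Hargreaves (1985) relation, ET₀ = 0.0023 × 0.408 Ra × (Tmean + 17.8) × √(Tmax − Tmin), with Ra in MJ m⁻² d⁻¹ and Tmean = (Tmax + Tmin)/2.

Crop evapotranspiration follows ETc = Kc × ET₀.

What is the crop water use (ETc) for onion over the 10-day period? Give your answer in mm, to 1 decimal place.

Tmean = (21.4 + 7.4)/2 = 14.40 °C
0.408 Ra = 0.408 × 36.4 = 14.8512 mm/d equivalent
ET₀ = 0.0023 × 14.8512 × (14.40 + 17.8) × √14.0 = 0.0023 × 14.8512 × 32.20 × 3.7417 = 4.1154 mm/d
ETc = Kc × ET₀ = 1.00 × 4.1154 = 4.1154 mm/d
Over 10 days: 4.1154 × 10 = 41.154 mm

41.2 mm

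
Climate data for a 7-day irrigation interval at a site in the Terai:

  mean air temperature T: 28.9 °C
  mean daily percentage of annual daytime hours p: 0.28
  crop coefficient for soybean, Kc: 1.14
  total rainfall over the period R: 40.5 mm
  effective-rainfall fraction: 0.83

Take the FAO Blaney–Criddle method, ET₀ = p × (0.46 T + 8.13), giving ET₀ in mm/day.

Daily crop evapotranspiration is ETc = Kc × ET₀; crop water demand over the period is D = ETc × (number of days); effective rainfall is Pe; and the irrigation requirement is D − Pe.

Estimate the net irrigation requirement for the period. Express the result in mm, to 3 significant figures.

ET₀ = 0.28 × (0.46 × 28.9 + 8.13) = 0.28 × 21.424 = 5.9987 mm/d
ETc = Kc × ET₀ = 1.14 × 5.9987 = 6.8385 mm/d
Crop demand D = ETc × 7 d = 6.8385 × 7 = 47.870 mm
Pe = 0.83 × 40.5 = 33.615 mm
D − Pe = 47.870 − 33.615 = 14.255 mm

14.3 mm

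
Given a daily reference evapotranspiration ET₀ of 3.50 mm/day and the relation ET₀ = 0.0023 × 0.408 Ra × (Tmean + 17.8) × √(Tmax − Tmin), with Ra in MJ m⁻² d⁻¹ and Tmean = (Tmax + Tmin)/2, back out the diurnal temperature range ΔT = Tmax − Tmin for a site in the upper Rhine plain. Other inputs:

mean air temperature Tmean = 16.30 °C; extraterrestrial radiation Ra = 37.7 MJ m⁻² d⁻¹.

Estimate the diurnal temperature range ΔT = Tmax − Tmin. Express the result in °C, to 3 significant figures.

8.42 °C

√ΔT = ET₀ / [0.0023 × 0.408 × Ra × (Tmean+17.8)] = 3.50 / (0.0023 × 15.3816 × 34.10) = 2.9012
ΔT = 2.9012² = 8.417 °C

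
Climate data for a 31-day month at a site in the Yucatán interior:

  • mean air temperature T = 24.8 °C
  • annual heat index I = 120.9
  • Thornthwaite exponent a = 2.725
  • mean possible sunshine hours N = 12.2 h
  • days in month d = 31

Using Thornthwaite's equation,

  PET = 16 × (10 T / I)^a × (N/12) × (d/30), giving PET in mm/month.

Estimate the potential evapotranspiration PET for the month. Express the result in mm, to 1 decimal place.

10T/I = 10 × 24.8 / 120.9 = 2.0513
(10T/I)^a = 2.0513^2.725 = 7.0840
Uncorrected PET = 16 × 7.0840 = 113.344 mm
Correction = (N/12)(d/30) = (12.2/12)(31/30) = 1.0506
PET = 113.344 × 1.0506 = 119.079 mm/month

119.1 mm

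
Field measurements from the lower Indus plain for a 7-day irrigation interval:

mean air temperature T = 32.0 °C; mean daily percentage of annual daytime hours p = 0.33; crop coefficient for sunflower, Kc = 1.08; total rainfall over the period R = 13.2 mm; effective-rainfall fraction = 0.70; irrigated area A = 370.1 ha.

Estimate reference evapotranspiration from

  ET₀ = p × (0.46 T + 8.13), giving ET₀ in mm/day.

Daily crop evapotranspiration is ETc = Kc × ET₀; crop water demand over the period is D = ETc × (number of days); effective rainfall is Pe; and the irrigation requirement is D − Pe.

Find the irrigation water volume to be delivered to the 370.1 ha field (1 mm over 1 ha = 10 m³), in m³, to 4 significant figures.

ET₀ = 0.33 × (0.46 × 32.0 + 8.13) = 0.33 × 22.850 = 7.5405 mm/d
ETc = Kc × ET₀ = 1.08 × 7.5405 = 8.1437 mm/d
Crop demand D = ETc × 7 d = 8.1437 × 7 = 57.006 mm
Pe = 0.70 × 13.2 = 9.240 mm
D − Pe = 57.006 − 9.240 = 47.766 mm
Volume = 47.766 mm × 370.1 ha × 10 = 176782.0 m³

176800 m³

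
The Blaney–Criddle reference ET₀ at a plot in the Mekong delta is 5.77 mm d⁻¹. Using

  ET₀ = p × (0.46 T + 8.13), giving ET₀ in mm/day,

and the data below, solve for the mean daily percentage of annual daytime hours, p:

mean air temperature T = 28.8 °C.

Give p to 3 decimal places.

p = ET₀ / (0.46 T + 8.13) = 5.77 / (0.46 × 28.8 + 8.13) = 5.77 / 21.378 = 0.2699

0.270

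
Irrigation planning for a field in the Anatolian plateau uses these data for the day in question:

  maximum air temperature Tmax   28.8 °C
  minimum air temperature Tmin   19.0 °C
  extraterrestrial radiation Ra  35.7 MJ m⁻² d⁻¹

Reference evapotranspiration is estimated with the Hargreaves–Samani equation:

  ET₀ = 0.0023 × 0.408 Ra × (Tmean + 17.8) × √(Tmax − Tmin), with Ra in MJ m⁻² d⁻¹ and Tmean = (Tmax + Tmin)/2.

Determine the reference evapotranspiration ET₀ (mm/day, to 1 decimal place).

Tmean = (28.8 + 19.0)/2 = 23.90 °C
0.408 Ra = 0.408 × 35.7 = 14.5656 mm/d equivalent
ET₀ = 0.0023 × 14.5656 × (23.90 + 17.8) × √9.8 = 0.0023 × 14.5656 × 41.70 × 3.1305 = 4.3733 mm/d

4.4 mm/day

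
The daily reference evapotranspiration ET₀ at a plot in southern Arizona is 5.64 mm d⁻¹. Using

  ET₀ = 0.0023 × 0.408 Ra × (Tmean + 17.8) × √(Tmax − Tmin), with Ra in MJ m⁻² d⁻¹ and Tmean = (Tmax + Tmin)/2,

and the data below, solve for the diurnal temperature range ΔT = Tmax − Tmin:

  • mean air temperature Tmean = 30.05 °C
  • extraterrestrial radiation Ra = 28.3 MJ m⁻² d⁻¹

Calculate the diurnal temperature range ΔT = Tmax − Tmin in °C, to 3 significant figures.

19.7 °C

√ΔT = ET₀ / [0.0023 × 0.408 × Ra × (Tmean+17.8)] = 5.64 / (0.0023 × 11.5464 × 47.85) = 4.4384
ΔT = 4.4384² = 19.699 °C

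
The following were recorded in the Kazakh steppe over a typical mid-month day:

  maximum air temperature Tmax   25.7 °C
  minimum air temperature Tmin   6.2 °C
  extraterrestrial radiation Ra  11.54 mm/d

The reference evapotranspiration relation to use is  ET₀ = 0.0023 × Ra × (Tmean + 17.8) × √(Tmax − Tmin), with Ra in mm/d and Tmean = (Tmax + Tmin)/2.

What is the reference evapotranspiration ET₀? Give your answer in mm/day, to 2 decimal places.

Tmean = (25.7 + 6.2)/2 = 15.95 °C
ET₀ = 0.0023 × 11.54 × (15.95 + 17.8) × √19.5 = 0.0023 × 11.54 × 33.75 × 4.4159 = 3.9557 mm/d

3.96 mm/day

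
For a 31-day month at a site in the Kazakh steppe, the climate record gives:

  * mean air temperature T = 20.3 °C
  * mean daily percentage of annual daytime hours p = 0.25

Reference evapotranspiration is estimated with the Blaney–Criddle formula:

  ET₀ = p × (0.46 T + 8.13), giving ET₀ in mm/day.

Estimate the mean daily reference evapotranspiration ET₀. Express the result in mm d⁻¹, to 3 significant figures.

4.37 mm d⁻¹

ET₀ = 0.25 × (0.46 × 20.3 + 8.13) = 0.25 × 17.468 = 4.3670 mm/d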